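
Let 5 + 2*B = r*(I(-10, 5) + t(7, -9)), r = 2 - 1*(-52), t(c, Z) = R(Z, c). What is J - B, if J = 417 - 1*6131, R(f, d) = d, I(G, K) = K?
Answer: -12071/2 ≈ -6035.5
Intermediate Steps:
t(c, Z) = c
r = 54 (r = 2 + 52 = 54)
J = -5714 (J = 417 - 6131 = -5714)
B = 643/2 (B = -5/2 + (54*(5 + 7))/2 = -5/2 + (54*12)/2 = -5/2 + (½)*648 = -5/2 + 324 = 643/2 ≈ 321.50)
J - B = -5714 - 1*643/2 = -5714 - 643/2 = -12071/2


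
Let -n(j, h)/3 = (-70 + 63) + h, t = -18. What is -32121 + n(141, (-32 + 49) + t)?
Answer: -32097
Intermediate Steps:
n(j, h) = 21 - 3*h (n(j, h) = -3*((-70 + 63) + h) = -3*(-7 + h) = 21 - 3*h)
-32121 + n(141, (-32 + 49) + t) = -32121 + (21 - 3*((-32 + 49) - 18)) = -32121 + (21 - 3*(17 - 18)) = -32121 + (21 - 3*(-1)) = -32121 + (21 + 3) = -32121 + 24 = -32097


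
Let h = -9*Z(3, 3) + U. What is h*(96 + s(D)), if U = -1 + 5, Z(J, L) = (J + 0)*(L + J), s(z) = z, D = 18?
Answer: -18012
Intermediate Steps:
Z(J, L) = J*(J + L)
U = 4
h = -158 (h = -27*(3 + 3) + 4 = -27*6 + 4 = -9*18 + 4 = -162 + 4 = -158)
h*(96 + s(D)) = -158*(96 + 18) = -158*114 = -18012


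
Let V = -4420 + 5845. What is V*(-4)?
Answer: -5700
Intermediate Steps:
V = 1425
V*(-4) = 1425*(-4) = -5700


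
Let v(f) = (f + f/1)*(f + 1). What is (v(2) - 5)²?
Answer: 49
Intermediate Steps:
v(f) = 2*f*(1 + f) (v(f) = (f + f*1)*(1 + f) = (f + f)*(1 + f) = (2*f)*(1 + f) = 2*f*(1 + f))
(v(2) - 5)² = (2*2*(1 + 2) - 5)² = (2*2*3 - 5)² = (12 - 5)² = 7² = 49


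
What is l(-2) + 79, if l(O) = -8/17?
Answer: 1335/17 ≈ 78.529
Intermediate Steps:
l(O) = -8/17 (l(O) = -8*1/17 = -8/17)
l(-2) + 79 = -8/17 + 79 = 1335/17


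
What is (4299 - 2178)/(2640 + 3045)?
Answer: 707/1895 ≈ 0.37309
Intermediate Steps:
(4299 - 2178)/(2640 + 3045) = 2121/5685 = 2121*(1/5685) = 707/1895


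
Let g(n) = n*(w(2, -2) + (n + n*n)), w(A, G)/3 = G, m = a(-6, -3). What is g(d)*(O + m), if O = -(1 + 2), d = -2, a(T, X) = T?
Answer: -72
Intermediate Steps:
m = -6
w(A, G) = 3*G
O = -3 (O = -1*3 = -3)
g(n) = n*(-6 + n + n**2) (g(n) = n*(3*(-2) + (n + n*n)) = n*(-6 + (n + n**2)) = n*(-6 + n + n**2))
g(d)*(O + m) = (-2*(-6 - 2 + (-2)**2))*(-3 - 6) = -2*(-6 - 2 + 4)*(-9) = -2*(-4)*(-9) = 8*(-9) = -72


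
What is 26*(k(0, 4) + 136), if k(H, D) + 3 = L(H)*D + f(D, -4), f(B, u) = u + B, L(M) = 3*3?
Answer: 4394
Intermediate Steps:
L(M) = 9
f(B, u) = B + u
k(H, D) = -7 + 10*D (k(H, D) = -3 + (9*D + (D - 4)) = -3 + (9*D + (-4 + D)) = -3 + (-4 + 10*D) = -7 + 10*D)
26*(k(0, 4) + 136) = 26*((-7 + 10*4) + 136) = 26*((-7 + 40) + 136) = 26*(33 + 136) = 26*169 = 4394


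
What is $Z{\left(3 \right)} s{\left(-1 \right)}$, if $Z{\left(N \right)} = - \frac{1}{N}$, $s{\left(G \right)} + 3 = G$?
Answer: $\frac{4}{3} \approx 1.3333$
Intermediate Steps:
$s{\left(G \right)} = -3 + G$
$Z{\left(3 \right)} s{\left(-1 \right)} = - \frac{1}{3} \left(-3 - 1\right) = \left(-1\right) \frac{1}{3} \left(-4\right) = \left(- \frac{1}{3}\right) \left(-4\right) = \frac{4}{3}$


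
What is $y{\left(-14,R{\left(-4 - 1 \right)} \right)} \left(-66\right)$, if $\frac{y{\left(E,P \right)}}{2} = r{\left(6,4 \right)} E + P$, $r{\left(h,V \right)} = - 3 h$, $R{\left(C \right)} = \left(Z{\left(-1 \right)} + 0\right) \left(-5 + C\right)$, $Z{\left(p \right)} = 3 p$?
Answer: $-37224$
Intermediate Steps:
$R{\left(C \right)} = 15 - 3 C$ ($R{\left(C \right)} = \left(3 \left(-1\right) + 0\right) \left(-5 + C\right) = \left(-3 + 0\right) \left(-5 + C\right) = - 3 \left(-5 + C\right) = 15 - 3 C$)
$y{\left(E,P \right)} = - 36 E + 2 P$ ($y{\left(E,P \right)} = 2 \left(\left(-3\right) 6 E + P\right) = 2 \left(- 18 E + P\right) = 2 \left(P - 18 E\right) = - 36 E + 2 P$)
$y{\left(-14,R{\left(-4 - 1 \right)} \right)} \left(-66\right) = \left(\left(-36\right) \left(-14\right) + 2 \left(15 - 3 \left(-4 - 1\right)\right)\right) \left(-66\right) = \left(504 + 2 \left(15 - -15\right)\right) \left(-66\right) = \left(504 + 2 \left(15 + 15\right)\right) \left(-66\right) = \left(504 + 2 \cdot 30\right) \left(-66\right) = \left(504 + 60\right) \left(-66\right) = 564 \left(-66\right) = -37224$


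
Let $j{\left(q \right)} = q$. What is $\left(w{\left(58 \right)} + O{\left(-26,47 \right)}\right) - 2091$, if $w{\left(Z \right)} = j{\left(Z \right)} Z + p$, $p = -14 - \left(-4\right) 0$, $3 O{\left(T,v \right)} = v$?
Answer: $\frac{3824}{3} \approx 1274.7$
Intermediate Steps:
$O{\left(T,v \right)} = \frac{v}{3}$
$p = -14$ ($p = -14 - 0 = -14 + 0 = -14$)
$w{\left(Z \right)} = -14 + Z^{2}$ ($w{\left(Z \right)} = Z Z - 14 = Z^{2} - 14 = -14 + Z^{2}$)
$\left(w{\left(58 \right)} + O{\left(-26,47 \right)}\right) - 2091 = \left(\left(-14 + 58^{2}\right) + \frac{1}{3} \cdot 47\right) - 2091 = \left(\left(-14 + 3364\right) + \frac{47}{3}\right) - 2091 = \left(3350 + \frac{47}{3}\right) - 2091 = \frac{10097}{3} - 2091 = \frac{3824}{3}$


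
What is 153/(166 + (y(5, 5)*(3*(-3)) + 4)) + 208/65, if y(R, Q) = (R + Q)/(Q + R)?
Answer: 3341/805 ≈ 4.1503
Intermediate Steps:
y(R, Q) = 1 (y(R, Q) = (Q + R)/(Q + R) = 1)
153/(166 + (y(5, 5)*(3*(-3)) + 4)) + 208/65 = 153/(166 + (1*(3*(-3)) + 4)) + 208/65 = 153/(166 + (1*(-9) + 4)) + 208*(1/65) = 153/(166 + (-9 + 4)) + 16/5 = 153/(166 - 5) + 16/5 = 153/161 + 16/5 = 3341/805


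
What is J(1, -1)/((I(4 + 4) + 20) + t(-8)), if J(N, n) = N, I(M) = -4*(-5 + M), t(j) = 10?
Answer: 1/18 ≈ 0.055556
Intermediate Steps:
I(M) = 20 - 4*M
J(1, -1)/((I(4 + 4) + 20) + t(-8)) = 1/(((20 - 4*(4 + 4)) + 20) + 10) = 1/(((20 - 4*8) + 20) + 10) = 1/(((20 - 32) + 20) + 10) = 1/((-12 + 20) + 10) = 1/(8 + 10) = 1/18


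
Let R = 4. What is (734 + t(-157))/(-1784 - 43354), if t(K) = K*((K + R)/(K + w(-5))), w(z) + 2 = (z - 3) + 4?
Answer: -95621/7357494 ≈ -0.012996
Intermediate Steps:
w(z) = -1 + z (w(z) = -2 + ((z - 3) + 4) = -2 + ((-3 + z) + 4) = -2 + (1 + z) = -1 + z)
t(K) = K*(4 + K)/(-6 + K) (t(K) = K*((K + 4)/(K + (-1 - 5))) = K*((4 + K)/(K - 6)) = K*((4 + K)/(-6 + K)) = K*(4 + K)/(-6 + K))
(734 + t(-157))/(-1784 - 43354) = (734 - 157*(4 - 157)/(-6 - 157))/(-1784 - 43354) = (734 - 157*(-153)/(-163))/(-45138) = (734 - 157*(-1/163)*(-153))*(-1/45138) = (734 - 24021/163)*(-1/45138) = (95621/163)*(-1/45138) = -95621/7357494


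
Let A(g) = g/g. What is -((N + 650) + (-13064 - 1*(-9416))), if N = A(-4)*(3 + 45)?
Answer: 2950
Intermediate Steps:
A(g) = 1
N = 48 (N = 1*(3 + 45) = 1*48 = 48)
-((N + 650) + (-13064 - 1*(-9416))) = -((48 + 650) + (-13064 - 1*(-9416))) = -(698 + (-13064 + 9416)) = -(698 - 3648) = -1*(-2950) = 2950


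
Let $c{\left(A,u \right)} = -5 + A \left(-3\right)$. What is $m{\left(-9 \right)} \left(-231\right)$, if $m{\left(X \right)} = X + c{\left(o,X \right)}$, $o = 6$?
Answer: $7392$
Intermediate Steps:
$c{\left(A,u \right)} = -5 - 3 A$
$m{\left(X \right)} = -23 + X$ ($m{\left(X \right)} = X - 23 = -23 + X$)
$m{\left(-9 \right)} \left(-231\right) = \left(-23 - 9\right) \left(-231\right) = \left(-32\right) \left(-231\right) = 7392$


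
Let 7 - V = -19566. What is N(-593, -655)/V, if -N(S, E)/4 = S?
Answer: 2372/19573 ≈ 0.12119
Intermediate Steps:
V = 19573 (V = 7 - 1*(-19566) = 7 + 19566 = 19573)
N(S, E) = -4*S
N(-593, -655)/V = -4*(-593)/19573 = 2372*(1/19573) = 2372/19573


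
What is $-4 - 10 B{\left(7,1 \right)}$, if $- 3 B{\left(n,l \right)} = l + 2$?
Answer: $6$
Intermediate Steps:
$B{\left(n,l \right)} = - \frac{2}{3} - \frac{l}{3}$ ($B{\left(n,l \right)} = - \frac{l + 2}{3} = - \frac{2 + l}{3} = - \frac{2}{3} - \frac{l}{3}$)
$-4 - 10 B{\left(7,1 \right)} = -4 - 10 \left(- \frac{2}{3} - \frac{1}{3}\right) = -4 - -10 = -4 + 10 = 6$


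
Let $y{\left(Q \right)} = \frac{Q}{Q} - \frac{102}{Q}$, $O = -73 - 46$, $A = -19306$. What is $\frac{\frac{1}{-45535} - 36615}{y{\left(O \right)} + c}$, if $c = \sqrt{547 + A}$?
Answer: $- \frac{833632013}{230016800} + \frac{5835424091 i \sqrt{111}}{230016800} \approx -3.6242 + 267.28 i$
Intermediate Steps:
$O = -119$ ($O = -73 - 46 = -119$)
$y{\left(Q \right)} = 1 - \frac{102}{Q}$
$c = 13 i \sqrt{111}$ ($c = \sqrt{547 - 19306} = \sqrt{-18759} = 13 i \sqrt{111} \approx 136.96 i$)
$\frac{\frac{1}{-45535} - 36615}{y{\left(O \right)} + c} = \frac{\frac{1}{-45535} - 36615}{\frac{-102 - 119}{-119} + 13 i \sqrt{111}} = \frac{- \frac{1}{45535} - 36615}{\left(- \frac{1}{119}\right) \left(-221\right) + 13 i \sqrt{111}} = - \frac{1667264026}{45535 \left(\frac{13}{7} + 13 i \sqrt{111}\right)}$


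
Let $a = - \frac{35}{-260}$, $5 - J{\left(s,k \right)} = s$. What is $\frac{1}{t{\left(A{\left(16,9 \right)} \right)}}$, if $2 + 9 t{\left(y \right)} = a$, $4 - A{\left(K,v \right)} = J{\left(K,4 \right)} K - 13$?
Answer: $- \frac{468}{97} \approx -4.8247$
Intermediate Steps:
$J{\left(s,k \right)} = 5 - s$
$A{\left(K,v \right)} = 17 - K \left(5 - K\right)$ ($A{\left(K,v \right)} = 4 - \left(\left(5 - K\right) K - 13\right) = 4 - \left(K \left(5 - K\right) - 13\right) = 4 - \left(-13 + K \left(5 - K\right)\right) = 17 - K \left(5 - K\right)$)
$a = \frac{7}{52}$ ($a = \left(-35\right) \left(- \frac{1}{260}\right) = \frac{7}{52} \approx 0.13462$)
$t{\left(y \right)} = - \frac{97}{468}$ ($t{\left(y \right)} = - \frac{2}{9} + \frac{1}{9} \cdot \frac{7}{52} = - \frac{2}{9} + \frac{7}{468} = - \frac{97}{468}$)
$\frac{1}{t{\left(A{\left(16,9 \right)} \right)}} = \frac{1}{- \frac{97}{468}} = - \frac{468}{97}$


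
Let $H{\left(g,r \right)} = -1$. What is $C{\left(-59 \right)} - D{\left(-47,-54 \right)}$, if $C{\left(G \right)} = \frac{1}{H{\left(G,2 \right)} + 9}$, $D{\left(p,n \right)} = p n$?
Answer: $- \frac{20303}{8} \approx -2537.9$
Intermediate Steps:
$D{\left(p,n \right)} = n p$
$C{\left(G \right)} = \frac{1}{8}$ ($C{\left(G \right)} = \frac{1}{-1 + 9} = \frac{1}{8}$)
$C{\left(-59 \right)} - D{\left(-47,-54 \right)} = \frac{1}{8} - \left(-54\right) \left(-47\right) = \frac{1}{8} - 2538 = - \frac{20303}{8}$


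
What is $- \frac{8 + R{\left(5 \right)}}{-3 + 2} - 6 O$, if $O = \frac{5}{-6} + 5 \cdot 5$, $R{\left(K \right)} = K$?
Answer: $-132$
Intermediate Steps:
$O = \frac{145}{6}$ ($O = 5 \left(- \frac{1}{6}\right) + 25 = - \frac{5}{6} + 25 = \frac{145}{6} \approx 24.167$)
$- \frac{8 + R{\left(5 \right)}}{-3 + 2} - 6 O = - \frac{8 + 5}{-3 + 2} - 145 = - \frac{13}{-1} - 145 = - 13 \left(-1\right) - 145 = \left(-1\right) \left(-13\right) - 145 = 13 - 145 = -132$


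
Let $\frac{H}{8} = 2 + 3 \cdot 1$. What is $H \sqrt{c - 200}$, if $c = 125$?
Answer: $200 i \sqrt{3} \approx 346.41 i$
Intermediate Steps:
$H = 40$ ($H = 8 \left(2 + 3 \cdot 1\right) = 8 \left(2 + 3\right) = 8 \cdot 5 = 40$)
$H \sqrt{c - 200} = 40 \sqrt{125 - 200} = 40 \sqrt{-75} = 40 \cdot 5 i \sqrt{3} = 200 i \sqrt{3}$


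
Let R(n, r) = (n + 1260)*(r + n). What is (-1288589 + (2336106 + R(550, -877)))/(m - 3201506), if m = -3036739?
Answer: -455647/6238245 ≈ -0.073041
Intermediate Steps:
R(n, r) = (1260 + n)*(n + r)
(-1288589 + (2336106 + R(550, -877)))/(m - 3201506) = (-1288589 + (2336106 + (550**2 + 1260*550 + 1260*(-877) + 550*(-877))))/(-3036739 - 3201506) = (-1288589 + (2336106 + (302500 + 693000 - 1105020 - 482350)))/(-6238245) = (-1288589 + (2336106 - 591870))*(-1/6238245) = (-1288589 + 1744236)*(-1/6238245) = 455647*(-1/6238245) = -455647/6238245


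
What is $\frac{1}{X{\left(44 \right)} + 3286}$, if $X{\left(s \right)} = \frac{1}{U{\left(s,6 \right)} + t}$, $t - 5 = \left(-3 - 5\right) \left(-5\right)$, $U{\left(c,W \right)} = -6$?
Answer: $\frac{39}{128155} \approx 0.00030432$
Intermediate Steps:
$t = 45$ ($t = 5 + \left(-3 - 5\right) \left(-5\right) = 5 - -40 = 5 + 40 = 45$)
$X{\left(s \right)} = \frac{1}{39}$ ($X{\left(s \right)} = \frac{1}{-6 + 45} = \frac{1}{39}$)
$\frac{1}{X{\left(44 \right)} + 3286} = \frac{1}{\frac{1}{39} + 3286} = \frac{1}{\frac{128155}{39}} = \frac{39}{128155}$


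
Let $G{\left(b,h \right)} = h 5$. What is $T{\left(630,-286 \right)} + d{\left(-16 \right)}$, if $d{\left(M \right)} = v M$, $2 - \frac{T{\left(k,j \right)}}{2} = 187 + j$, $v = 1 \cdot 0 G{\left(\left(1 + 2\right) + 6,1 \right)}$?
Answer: $202$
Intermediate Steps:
$G{\left(b,h \right)} = 5 h$
$v = 0$ ($v = 1 \cdot 0 \cdot 5 \cdot 1 = 0 \cdot 5 = 0$)
$T{\left(k,j \right)} = -370 - 2 j$ ($T{\left(k,j \right)} = 4 - 2 \left(187 + j\right) = 4 - \left(374 + 2 j\right) = -370 - 2 j$)
$d{\left(M \right)} = 0$ ($d{\left(M \right)} = 0 M = 0$)
$T{\left(630,-286 \right)} + d{\left(-16 \right)} = \left(-370 - -572\right) + 0 = \left(-370 + 572\right) + 0 = 202 + 0 = 202$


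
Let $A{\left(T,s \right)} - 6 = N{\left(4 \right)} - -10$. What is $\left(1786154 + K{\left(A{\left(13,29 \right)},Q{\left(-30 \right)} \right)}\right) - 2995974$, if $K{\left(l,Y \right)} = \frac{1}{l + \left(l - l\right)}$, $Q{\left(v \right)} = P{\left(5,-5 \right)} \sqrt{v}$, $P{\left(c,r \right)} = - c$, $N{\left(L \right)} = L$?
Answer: $- \frac{24196399}{20} \approx -1.2098 \cdot 10^{6}$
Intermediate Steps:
$A{\left(T,s \right)} = 20$ ($A{\left(T,s \right)} = 6 + \left(4 - -10\right) = 6 + \left(4 + 10\right) = 6 + 14 = 20$)
$Q{\left(v \right)} = - 5 \sqrt{v}$ ($Q{\left(v \right)} = \left(-1\right) 5 \sqrt{v} = - 5 \sqrt{v}$)
$K{\left(l,Y \right)} = \frac{1}{l}$ ($K{\left(l,Y \right)} = \frac{1}{l + 0} = \frac{1}{l}$)
$\left(1786154 + K{\left(A{\left(13,29 \right)},Q{\left(-30 \right)} \right)}\right) - 2995974 = \left(1786154 + \frac{1}{20}\right) - 2995974 = \frac{35723081}{20} - 2995974 = - \frac{24196399}{20}$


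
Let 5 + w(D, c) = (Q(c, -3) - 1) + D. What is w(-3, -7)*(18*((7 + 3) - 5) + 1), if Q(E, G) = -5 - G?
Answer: -1001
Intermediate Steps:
w(D, c) = -8 + D (w(D, c) = -5 + (((-5 - 1*(-3)) - 1) + D) = -5 + (((-5 + 3) - 1) + D) = -5 + ((-2 - 1) + D) = -5 + (-3 + D) = -8 + D)
w(-3, -7)*(18*((7 + 3) - 5) + 1) = (-8 - 3)*(18*((7 + 3) - 5) + 1) = -11*(18*(10 - 5) + 1) = -11*(18*5 + 1) = -11*(90 + 1) = -11*91 = -1001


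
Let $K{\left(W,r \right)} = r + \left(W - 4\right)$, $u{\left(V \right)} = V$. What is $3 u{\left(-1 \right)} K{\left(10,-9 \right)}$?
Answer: $9$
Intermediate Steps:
$K{\left(W,r \right)} = -4 + W + r$ ($K{\left(W,r \right)} = r + \left(W - 4\right) = r + \left(-4 + W\right) = -4 + W + r$)
$3 u{\left(-1 \right)} K{\left(10,-9 \right)} = 3 \left(-1\right) \left(-4 + 10 - 9\right) = \left(-3\right) \left(-3\right) = 9$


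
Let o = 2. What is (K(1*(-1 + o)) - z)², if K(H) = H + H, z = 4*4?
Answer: 196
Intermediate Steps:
z = 16
K(H) = 2*H
(K(1*(-1 + o)) - z)² = (2*(1*(-1 + 2)) - 1*16)² = (2*(1*1) - 16)² = (2*1 - 16)² = (2 - 16)² = (-14)² = 196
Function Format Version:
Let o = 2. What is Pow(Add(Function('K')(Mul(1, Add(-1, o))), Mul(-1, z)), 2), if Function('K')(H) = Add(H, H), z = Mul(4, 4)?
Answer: 196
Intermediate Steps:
z = 16
Function('K')(H) = Mul(2, H)
Pow(Add(Function('K')(Mul(1, Add(-1, o))), Mul(-1, z)), 2) = Pow(Add(Mul(2, Mul(1, Add(-1, 2))), Mul(-1, 16)), 2) = Pow(Add(Mul(2, Mul(1, 1)), -16), 2) = Pow(Add(Mul(2, 1), -16), 2) = Pow(Add(2, -16), 2) = Pow(-14, 2) = 196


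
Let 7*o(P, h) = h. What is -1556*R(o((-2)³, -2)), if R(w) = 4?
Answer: -6224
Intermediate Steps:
o(P, h) = h/7
-1556*R(o((-2)³, -2)) = -1556*4 = -6224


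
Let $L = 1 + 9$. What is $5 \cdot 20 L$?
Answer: $1000$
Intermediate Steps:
$L = 10$
$5 \cdot 20 L = 5 \cdot 20 \cdot 10 = 100 \cdot 10 = 1000$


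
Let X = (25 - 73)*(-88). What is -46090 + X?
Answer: -41866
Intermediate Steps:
X = 4224 (X = -48*(-88) = 4224)
-46090 + X = -46090 + 4224 = -41866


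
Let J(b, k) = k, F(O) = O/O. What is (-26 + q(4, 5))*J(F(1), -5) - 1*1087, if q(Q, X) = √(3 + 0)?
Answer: -957 - 5*√3 ≈ -965.66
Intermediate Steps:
F(O) = 1
q(Q, X) = √3
(-26 + q(4, 5))*J(F(1), -5) - 1*1087 = (-26 + √3)*(-5) - 1*1087 = (130 - 5*√3) - 1087 = -957 - 5*√3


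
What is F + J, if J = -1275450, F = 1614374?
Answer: 338924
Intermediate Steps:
F + J = 1614374 - 1275450 = 338924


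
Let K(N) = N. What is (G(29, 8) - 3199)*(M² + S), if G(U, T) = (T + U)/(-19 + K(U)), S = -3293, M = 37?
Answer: 30738786/5 ≈ 6.1478e+6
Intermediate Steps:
G(U, T) = (T + U)/(-19 + U)
(G(29, 8) - 3199)*(M² + S) = ((8 + 29)/(-19 + 29) - 3199)*(37² - 3293) = (37/10 - 3199)*(1369 - 3293) = ((⅒)*37 - 3199)*(-1924) = (37/10 - 3199)*(-1924) = -31953/10*(-1924) = 30738786/5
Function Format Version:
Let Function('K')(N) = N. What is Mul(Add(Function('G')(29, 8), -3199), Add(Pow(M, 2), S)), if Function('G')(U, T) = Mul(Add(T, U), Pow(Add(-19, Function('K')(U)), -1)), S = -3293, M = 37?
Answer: Rational(30738786, 5) ≈ 6.1478e+6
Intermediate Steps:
Function('G')(U, T) = Mul(Pow(Add(-19, U), -1), Add(T, U)) (Function('G')(U, T) = Mul(Add(T, U), Pow(Add(-19, U), -1)) = Mul(Pow(Add(-19, U), -1), Add(T, U)))
Mul(Add(Function('G')(29, 8), -3199), Add(Pow(M, 2), S)) = Mul(Add(Mul(Pow(Add(-19, 29), -1), Add(8, 29)), -3199), Add(Pow(37, 2), -3293)) = Mul(Add(Mul(Pow(10, -1), 37), -3199), Add(1369, -3293)) = Mul(Add(Mul(Rational(1, 10), 37), -3199), -1924) = Mul(Add(Rational(37, 10), -3199), -1924) = Mul(Rational(-31953, 10), -1924) = Rational(30738786, 5)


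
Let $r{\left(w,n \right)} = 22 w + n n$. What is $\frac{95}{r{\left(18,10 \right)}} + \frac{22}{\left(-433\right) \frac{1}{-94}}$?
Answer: $\frac{1066863}{214768} \approx 4.9675$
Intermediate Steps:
$r{\left(w,n \right)} = n^{2} + 22 w$ ($r{\left(w,n \right)} = 22 w + n^{2} = n^{2} + 22 w$)
$\frac{95}{r{\left(18,10 \right)}} + \frac{22}{\left(-433\right) \frac{1}{-94}} = \frac{95}{10^{2} + 22 \cdot 18} + \frac{22}{\left(-433\right) \frac{1}{-94}} = \frac{95}{100 + 396} + \frac{22}{\left(-433\right) \left(- \frac{1}{94}\right)} = \frac{95}{496} + \frac{22}{\frac{433}{94}} = 95 \cdot \frac{1}{496} + 22 \cdot \frac{94}{433} = \frac{95}{496} + \frac{2068}{433} = \frac{1066863}{214768}$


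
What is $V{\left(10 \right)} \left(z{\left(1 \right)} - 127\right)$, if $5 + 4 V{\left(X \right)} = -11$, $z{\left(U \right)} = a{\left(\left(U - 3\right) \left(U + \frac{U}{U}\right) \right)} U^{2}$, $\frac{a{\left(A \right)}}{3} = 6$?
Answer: $436$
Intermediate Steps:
$a{\left(A \right)} = 18$ ($a{\left(A \right)} = 3 \cdot 6 = 18$)
$z{\left(U \right)} = 18 U^{2}$
$V{\left(X \right)} = -4$ ($V{\left(X \right)} = - \frac{5}{4} + \frac{1}{4} \left(-11\right) = - \frac{5}{4} - \frac{11}{4} = -4$)
$V{\left(10 \right)} \left(z{\left(1 \right)} - 127\right) = - 4 \left(18 \cdot 1^{2} - 127\right) = - 4 \left(18 \cdot 1 - 127\right) = - 4 \left(18 - 127\right) = \left(-4\right) \left(-109\right) = 436$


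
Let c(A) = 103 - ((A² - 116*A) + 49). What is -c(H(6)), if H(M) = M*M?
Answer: -2934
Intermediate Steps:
H(M) = M²
c(A) = 54 - A² + 116*A (c(A) = 103 - (49 + A² - 116*A) = 103 + (-49 - A² + 116*A) = 54 - A² + 116*A)
-c(H(6)) = -(54 - (6²)² + 116*6²) = -(54 - 1*36² + 116*36) = -(54 - 1*1296 + 4176) = -(54 - 1296 + 4176) = -1*2934 = -2934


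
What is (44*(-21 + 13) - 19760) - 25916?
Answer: -46028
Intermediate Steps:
(44*(-21 + 13) - 19760) - 25916 = (44*(-8) - 19760) - 25916 = (-352 - 19760) - 25916 = -20112 - 25916 = -46028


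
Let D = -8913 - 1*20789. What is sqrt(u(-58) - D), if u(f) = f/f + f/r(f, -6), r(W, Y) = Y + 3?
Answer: 19*sqrt(741)/3 ≈ 172.40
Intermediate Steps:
r(W, Y) = 3 + Y
D = -29702 (D = -8913 - 20789 = -29702)
u(f) = 1 - f/3 (u(f) = f/f + f/(3 - 6) = 1 + f/(-3) = 1 + f*(-1/3) = 1 - f/3)
sqrt(u(-58) - D) = sqrt((1 - 1/3*(-58)) - 1*(-29702)) = sqrt((1 + 58/3) + 29702) = sqrt(61/3 + 29702) = sqrt(89167/3) = 19*sqrt(741)/3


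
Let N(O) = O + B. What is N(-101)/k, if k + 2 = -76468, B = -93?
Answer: 97/38235 ≈ 0.0025369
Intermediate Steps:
k = -76470 (k = -2 - 76468 = -76470)
N(O) = -93 + O (N(O) = O - 93 = -93 + O)
N(-101)/k = (-93 - 101)/(-76470) = -194*(-1/76470) = 97/38235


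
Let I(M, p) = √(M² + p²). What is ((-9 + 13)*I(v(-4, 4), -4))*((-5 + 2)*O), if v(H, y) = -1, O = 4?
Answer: -48*√17 ≈ -197.91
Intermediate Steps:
((-9 + 13)*I(v(-4, 4), -4))*((-5 + 2)*O) = ((-9 + 13)*√((-1)² + (-4)²))*((-5 + 2)*4) = (4*√(1 + 16))*(-3*4) = (4*√17)*(-12) = -48*√17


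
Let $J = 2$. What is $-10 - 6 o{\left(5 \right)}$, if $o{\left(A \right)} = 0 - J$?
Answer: $2$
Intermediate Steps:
$o{\left(A \right)} = -2$ ($o{\left(A \right)} = 0 - 2 = -2$)
$-10 - 6 o{\left(5 \right)} = -10 - -12 = -10 + 12 = 2$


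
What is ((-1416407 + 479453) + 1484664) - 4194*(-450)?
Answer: 2435010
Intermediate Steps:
((-1416407 + 479453) + 1484664) - 4194*(-450) = (-936954 + 1484664) + 1887300 = 547710 + 1887300 = 2435010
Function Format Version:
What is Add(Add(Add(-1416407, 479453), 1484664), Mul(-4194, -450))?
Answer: 2435010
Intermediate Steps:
Add(Add(Add(-1416407, 479453), 1484664), Mul(-4194, -450)) = Add(Add(-936954, 1484664), 1887300) = Add(547710, 1887300) = 2435010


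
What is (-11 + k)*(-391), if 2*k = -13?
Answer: 13685/2 ≈ 6842.5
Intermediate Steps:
k = -13/2 (k = (½)*(-13) = -13/2 ≈ -6.5000)
(-11 + k)*(-391) = (-11 - 13/2)*(-391) = -35/2*(-391) = 13685/2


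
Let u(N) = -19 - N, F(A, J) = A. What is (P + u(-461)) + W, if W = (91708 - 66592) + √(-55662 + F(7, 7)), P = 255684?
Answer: 281242 + I*√55655 ≈ 2.8124e+5 + 235.91*I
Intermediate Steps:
W = 25116 + I*√55655 (W = (91708 - 66592) + √(-55662 + 7) = 25116 + √(-55655) = 25116 + I*√55655 ≈ 25116.0 + 235.91*I)
(P + u(-461)) + W = (255684 + (-19 - 1*(-461))) + (25116 + I*√55655) = (255684 + (-19 + 461)) + (25116 + I*√55655) = (255684 + 442) + (25116 + I*√55655) = 256126 + (25116 + I*√55655) = 281242 + I*√55655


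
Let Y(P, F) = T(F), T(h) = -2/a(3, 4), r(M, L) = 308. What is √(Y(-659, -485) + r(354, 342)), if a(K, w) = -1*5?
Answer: √7710/5 ≈ 17.561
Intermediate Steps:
a(K, w) = -5
T(h) = ⅖ (T(h) = -2/(-5) = -2*(-⅕) = ⅖)
Y(P, F) = ⅖
√(Y(-659, -485) + r(354, 342)) = √(⅖ + 308) = √(1542/5) = √7710/5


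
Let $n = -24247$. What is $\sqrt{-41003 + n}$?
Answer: $15 i \sqrt{290} \approx 255.44 i$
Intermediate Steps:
$\sqrt{-41003 + n} = \sqrt{-41003 - 24247} = \sqrt{-65250} = 15 i \sqrt{290}$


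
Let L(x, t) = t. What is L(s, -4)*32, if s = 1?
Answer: -128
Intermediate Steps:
L(s, -4)*32 = -4*32 = -128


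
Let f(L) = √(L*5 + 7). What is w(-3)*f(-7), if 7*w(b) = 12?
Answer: 24*I*√7/7 ≈ 9.0712*I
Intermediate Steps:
w(b) = 12/7 (w(b) = (⅐)*12 = 12/7)
f(L) = √(7 + 5*L) (f(L) = √(5*L + 7) = √(7 + 5*L))
w(-3)*f(-7) = 12*√(7 + 5*(-7))/7 = 12*√(7 - 35)/7 = 12*√(-28)/7 = 12*(2*I*√7)/7 = 24*I*√7/7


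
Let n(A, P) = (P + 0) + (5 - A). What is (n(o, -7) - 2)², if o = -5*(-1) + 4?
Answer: 169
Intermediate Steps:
o = 9 (o = 5 + 4 = 9)
n(A, P) = 5 + P - A (n(A, P) = P + (5 - A) = 5 + P - A)
(n(o, -7) - 2)² = ((5 - 7 - 1*9) - 2)² = ((5 - 7 - 9) - 2)² = (-11 - 2)² = (-13)² = 169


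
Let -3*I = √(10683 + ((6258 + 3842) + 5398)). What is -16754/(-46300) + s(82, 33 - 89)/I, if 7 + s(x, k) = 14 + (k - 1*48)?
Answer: 8377/23150 + 97*√2909/2909 ≈ 2.1603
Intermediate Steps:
I = -√2909 (I = -√(10683 + ((6258 + 3842) + 5398))/3 = -√(10683 + (10100 + 5398))/3 = -√(10683 + 15498)/3 = -√2909 ≈ -53.935)
s(x, k) = -41 + k (s(x, k) = -7 + (14 + (k - 1*48)) = -7 + (14 + (k - 48)) = -7 + (14 + (-48 + k)) = -7 + (-34 + k) = -41 + k)
-16754/(-46300) + s(82, 33 - 89)/I = -16754/(-46300) + (-41 + (33 - 89))/((-√2909)) = -16754*(-1/46300) + (-41 - 56)*(-√2909/2909) = 8377/23150 - (-97)*√2909/2909 = 8377/23150 + 97*√2909/2909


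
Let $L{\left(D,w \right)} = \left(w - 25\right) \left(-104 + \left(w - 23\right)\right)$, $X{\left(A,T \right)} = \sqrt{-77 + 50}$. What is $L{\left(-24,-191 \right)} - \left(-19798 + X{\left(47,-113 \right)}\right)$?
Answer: $88486 - 3 i \sqrt{3} \approx 88486.0 - 5.1962 i$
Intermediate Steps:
$X{\left(A,T \right)} = 3 i \sqrt{3}$ ($X{\left(A,T \right)} = \sqrt{-27} = 3 i \sqrt{3}$)
$L{\left(D,w \right)} = \left(-127 + w\right) \left(-25 + w\right)$ ($L{\left(D,w \right)} = \left(-25 + w\right) \left(-104 + \left(-23 + w\right)\right) = \left(-25 + w\right) \left(-127 + w\right) = \left(-127 + w\right) \left(-25 + w\right)$)
$L{\left(-24,-191 \right)} - \left(-19798 + X{\left(47,-113 \right)}\right) = \left(3175 + \left(-191\right)^{2} - -29032\right) + \left(19798 - 3 i \sqrt{3}\right) = \left(3175 + 36481 + 29032\right) + \left(19798 - 3 i \sqrt{3}\right) = 68688 + \left(19798 - 3 i \sqrt{3}\right) = 88486 - 3 i \sqrt{3}$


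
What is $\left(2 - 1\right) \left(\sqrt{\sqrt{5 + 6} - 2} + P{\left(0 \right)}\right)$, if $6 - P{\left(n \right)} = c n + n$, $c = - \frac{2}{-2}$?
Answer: $6 + \sqrt{-2 + \sqrt{11}} \approx 7.1474$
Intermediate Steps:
$c = 1$ ($c = \left(-2\right) \left(- \frac{1}{2}\right) = 1$)
$P{\left(n \right)} = 6 - 2 n$ ($P{\left(n \right)} = 6 - \left(1 n + n\right) = 6 - \left(n + n\right) = 6 - 2 n$)
$\left(2 - 1\right) \left(\sqrt{\sqrt{5 + 6} - 2} + P{\left(0 \right)}\right) = \left(2 - 1\right) \left(\sqrt{\sqrt{5 + 6} - 2} + \left(6 - 0\right)\right) = \left(2 - 1\right) \left(\sqrt{\sqrt{11} - 2} + \left(6 + 0\right)\right) = 1 \left(\sqrt{-2 + \sqrt{11}} + 6\right) = 1 \left(6 + \sqrt{-2 + \sqrt{11}}\right) = 6 + \sqrt{-2 + \sqrt{11}}$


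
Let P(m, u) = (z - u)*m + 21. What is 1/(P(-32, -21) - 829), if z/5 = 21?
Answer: -1/4840 ≈ -0.00020661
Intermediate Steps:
z = 105 (z = 5*21 = 105)
P(m, u) = 21 + m*(105 - u) (P(m, u) = (105 - u)*m + 21 = m*(105 - u) + 21 = 21 + m*(105 - u))
1/(P(-32, -21) - 829) = 1/((21 + 105*(-32) - 1*(-32)*(-21)) - 829) = 1/((21 - 3360 - 672) - 829) = 1/(-4011 - 829) = 1/(-4840) = -1/4840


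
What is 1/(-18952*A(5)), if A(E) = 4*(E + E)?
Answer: -1/758080 ≈ -1.3191e-6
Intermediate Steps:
A(E) = 8*E (A(E) = 4*(2*E) = 8*E)
1/(-18952*A(5)) = 1/(-151616*5) = 1/(-18952*40) = 1/(-758080) = -1/758080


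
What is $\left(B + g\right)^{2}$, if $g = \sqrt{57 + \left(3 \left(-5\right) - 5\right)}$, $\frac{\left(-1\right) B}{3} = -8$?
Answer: $\left(24 + \sqrt{37}\right)^{2} \approx 904.97$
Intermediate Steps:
$B = 24$ ($B = \left(-3\right) \left(-8\right) = 24$)
$g = \sqrt{37}$ ($g = \sqrt{57 - 20} = \sqrt{37} \approx 6.0828$)
$\left(B + g\right)^{2} = \left(24 + \sqrt{37}\right)^{2}$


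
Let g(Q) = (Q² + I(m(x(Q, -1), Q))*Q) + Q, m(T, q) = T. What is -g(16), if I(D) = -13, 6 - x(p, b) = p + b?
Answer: -64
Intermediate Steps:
x(p, b) = 6 - b - p (x(p, b) = 6 - (p + b) = 6 - (b + p) = 6 + (-b - p) = 6 - b - p)
g(Q) = Q² - 12*Q (g(Q) = (Q² - 13*Q) + Q = Q² - 12*Q)
-g(16) = -16*(-12 + 16) = -16*4 = -1*64 = -64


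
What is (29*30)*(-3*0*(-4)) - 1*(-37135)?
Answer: 37135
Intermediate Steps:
(29*30)*(-3*0*(-4)) - 1*(-37135) = 870*(0*(-4)) + 37135 = 870*0 + 37135 = 0 + 37135 = 37135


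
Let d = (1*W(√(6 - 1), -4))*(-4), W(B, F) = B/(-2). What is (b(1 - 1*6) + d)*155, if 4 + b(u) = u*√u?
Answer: -620 + √5*(310 - 775*I) ≈ 73.181 - 1733.0*I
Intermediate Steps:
W(B, F) = -B/2 (W(B, F) = B*(-½) = -B/2)
b(u) = -4 + u^(3/2) (b(u) = -4 + u*√u = -4 + u^(3/2))
d = 2*√5 (d = (1*(-√(6 - 1)/2))*(-4) = (1*(-√5/2))*(-4) = -√5/2*(-4) = 2*√5 ≈ 4.4721)
(b(1 - 1*6) + d)*155 = ((-4 + (1 - 1*6)^(3/2)) + 2*√5)*155 = ((-4 + (1 - 6)^(3/2)) + 2*√5)*155 = ((-4 + (-5)^(3/2)) + 2*√5)*155 = ((-4 - 5*I*√5) + 2*√5)*155 = (-4 + 2*√5 - 5*I*√5)*155 = -620 + 310*√5 - 775*I*√5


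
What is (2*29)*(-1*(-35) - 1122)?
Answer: -63046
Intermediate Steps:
(2*29)*(-1*(-35) - 1122) = 58*(35 - 1122) = 58*(-1087) = -63046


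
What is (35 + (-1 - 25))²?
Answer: 81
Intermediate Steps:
(35 + (-1 - 25))² = (35 - 26)² = 9² = 81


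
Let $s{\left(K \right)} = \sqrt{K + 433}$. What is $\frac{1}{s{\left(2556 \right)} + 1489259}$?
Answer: $\frac{1489259}{2217892366092} - \frac{7 \sqrt{61}}{2217892366092} \approx 6.7145 \cdot 10^{-7}$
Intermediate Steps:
$s{\left(K \right)} = \sqrt{433 + K}$
$\frac{1}{s{\left(2556 \right)} + 1489259} = \frac{1}{\sqrt{433 + 2556} + 1489259} = \frac{1}{\sqrt{2989} + 1489259} = \frac{1}{7 \sqrt{61} + 1489259} = \frac{1}{1489259 + 7 \sqrt{61}}$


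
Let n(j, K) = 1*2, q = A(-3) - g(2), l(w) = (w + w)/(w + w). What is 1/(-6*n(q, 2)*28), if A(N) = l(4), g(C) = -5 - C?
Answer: -1/336 ≈ -0.0029762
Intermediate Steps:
l(w) = 1 (l(w) = (2*w)/((2*w)) = (2*w)*(1/(2*w)) = 1)
A(N) = 1
q = 8 (q = 1 - (-5 - 1*2) = 1 - (-5 - 2) = 1 - 1*(-7) = 1 + 7 = 8)
n(j, K) = 2
1/(-6*n(q, 2)*28) = 1/(-6*2*28) = 1/(-12*28) = 1/(-336) = -1/336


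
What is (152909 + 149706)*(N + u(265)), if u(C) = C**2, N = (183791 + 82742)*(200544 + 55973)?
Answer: 20689883111580390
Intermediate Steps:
N = 68370245561 (N = 266533*256517 = 68370245561)
(152909 + 149706)*(N + u(265)) = (152909 + 149706)*(68370245561 + 265**2) = 302615*(68370245561 + 70225) = 302615*68370315786 = 20689883111580390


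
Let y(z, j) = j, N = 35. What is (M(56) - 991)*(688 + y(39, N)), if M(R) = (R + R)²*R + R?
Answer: 507205467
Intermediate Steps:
M(R) = R + 4*R³ (M(R) = (2*R)²*R + R = (4*R²)*R + R = 4*R³ + R = R + 4*R³)
(M(56) - 991)*(688 + y(39, N)) = ((56 + 4*56³) - 991)*(688 + 35) = ((56 + 4*175616) - 991)*723 = ((56 + 702464) - 991)*723 = (702520 - 991)*723 = 701529*723 = 507205467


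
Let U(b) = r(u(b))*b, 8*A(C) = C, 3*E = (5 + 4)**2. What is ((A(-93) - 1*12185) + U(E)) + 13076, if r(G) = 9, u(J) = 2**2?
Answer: 8979/8 ≈ 1122.4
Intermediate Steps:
u(J) = 4
E = 27 (E = (5 + 4)**2/3 = (1/3)*9**2 = (1/3)*81 = 27)
A(C) = C/8
U(b) = 9*b
((A(-93) - 1*12185) + U(E)) + 13076 = (((1/8)*(-93) - 1*12185) + 9*27) + 13076 = ((-93/8 - 12185) + 243) + 13076 = (-97573/8 + 243) + 13076 = -95629/8 + 13076 = 8979/8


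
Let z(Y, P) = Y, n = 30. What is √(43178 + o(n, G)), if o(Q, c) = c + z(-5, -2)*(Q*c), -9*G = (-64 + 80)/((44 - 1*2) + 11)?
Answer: √1091709370/159 ≈ 207.81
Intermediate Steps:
G = -16/477 (G = -(-64 + 80)/(9*((44 - 1*2) + 11)) = -16/(9*((44 - 2) + 11)) = -16/(9*(42 + 11)) = -16/(9*53) = -⅑*16/53 = -16/477 ≈ -0.033543)
o(Q, c) = c - 5*Q*c
√(43178 + o(n, G)) = √(43178 - 16*(1 - 5*30)/477) = √(43178 - 16*(1 - 150)/477) = √(43178 - 16/477*(-149)) = √(43178 + 2384/477) = √(20598290/477) = √1091709370/159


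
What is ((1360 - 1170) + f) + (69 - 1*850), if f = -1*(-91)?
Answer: -500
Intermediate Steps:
f = 91
((1360 - 1170) + f) + (69 - 1*850) = ((1360 - 1170) + 91) + (69 - 1*850) = (190 + 91) + (69 - 850) = 281 - 781 = -500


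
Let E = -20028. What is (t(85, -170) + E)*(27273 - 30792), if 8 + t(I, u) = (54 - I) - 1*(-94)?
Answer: 70284987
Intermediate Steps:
t(I, u) = 140 - I (t(I, u) = -8 + ((54 - I) - 1*(-94)) = -8 + ((54 - I) + 94) = -8 + (148 - I) = 140 - I)
(t(85, -170) + E)*(27273 - 30792) = ((140 - 1*85) - 20028)*(27273 - 30792) = ((140 - 85) - 20028)*(-3519) = (55 - 20028)*(-3519) = -19973*(-3519) = 70284987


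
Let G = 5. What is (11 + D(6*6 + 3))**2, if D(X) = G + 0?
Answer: 256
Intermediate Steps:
D(X) = 5 (D(X) = 5 + 0 = 5)
(11 + D(6*6 + 3))**2 = (11 + 5)**2 = 16**2 = 256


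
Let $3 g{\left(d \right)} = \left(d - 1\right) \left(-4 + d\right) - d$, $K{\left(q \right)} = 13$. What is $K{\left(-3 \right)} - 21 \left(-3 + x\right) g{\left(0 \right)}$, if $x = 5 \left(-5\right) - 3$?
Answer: $881$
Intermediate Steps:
$x = -28$ ($x = -25 - 3 = -28$)
$g{\left(d \right)} = - \frac{d}{3} + \frac{\left(-1 + d\right) \left(-4 + d\right)}{3}$ ($g{\left(d \right)} = \frac{\left(d - 1\right) \left(-4 + d\right) - d}{3} = \frac{\left(-1 + d\right) \left(-4 + d\right) - d}{3} = \frac{- d + \left(-1 + d\right) \left(-4 + d\right)}{3} = - \frac{d}{3} + \frac{\left(-1 + d\right) \left(-4 + d\right)}{3}$)
$K{\left(-3 \right)} - 21 \left(-3 + x\right) g{\left(0 \right)} = 13 - 21 \left(-3 - 28\right) \left(\frac{4}{3} - 0 + \frac{0^{2}}{3}\right) = 13 - 21 \left(- 31 \left(\frac{4}{3} + 0 + \frac{1}{3} \cdot 0\right)\right) = 13 - 21 \left(- 31 \left(\frac{4}{3} + 0 + 0\right)\right) = 13 - 21 \left(\left(-31\right) \frac{4}{3}\right) = 13 - -868 = 13 + 868 = 881$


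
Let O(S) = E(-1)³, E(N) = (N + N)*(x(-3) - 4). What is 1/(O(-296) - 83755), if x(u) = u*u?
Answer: -1/84755 ≈ -1.1799e-5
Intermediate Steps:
x(u) = u²
E(N) = 10*N (E(N) = (N + N)*((-3)² - 4) = (2*N)*(9 - 4) = (2*N)*5 = 10*N)
O(S) = -1000 (O(S) = (10*(-1))³ = (-10)³ = -1000)
1/(O(-296) - 83755) = 1/(-1000 - 83755) = 1/(-84755) = -1/84755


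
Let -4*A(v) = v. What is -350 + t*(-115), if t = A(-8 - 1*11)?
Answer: -3585/4 ≈ -896.25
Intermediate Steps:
A(v) = -v/4
t = 19/4 (t = -(-8 - 1*11)/4 = -(-8 - 11)/4 = -¼*(-19) = 19/4 ≈ 4.7500)
-350 + t*(-115) = -350 + (19/4)*(-115) = -350 - 2185/4 = -3585/4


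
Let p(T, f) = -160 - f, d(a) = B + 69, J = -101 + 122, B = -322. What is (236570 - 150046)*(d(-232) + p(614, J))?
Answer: -37551416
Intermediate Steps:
J = 21
d(a) = -253 (d(a) = -322 + 69 = -253)
(236570 - 150046)*(d(-232) + p(614, J)) = (236570 - 150046)*(-253 + (-160 - 1*21)) = 86524*(-253 + (-160 - 21)) = 86524*(-253 - 181) = 86524*(-434) = -37551416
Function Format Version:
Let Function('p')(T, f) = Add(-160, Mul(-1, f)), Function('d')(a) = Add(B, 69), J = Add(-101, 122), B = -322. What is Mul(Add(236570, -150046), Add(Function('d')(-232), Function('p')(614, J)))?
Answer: -37551416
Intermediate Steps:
J = 21
Function('d')(a) = -253 (Function('d')(a) = Add(-322, 69) = -253)
Mul(Add(236570, -150046), Add(Function('d')(-232), Function('p')(614, J))) = Mul(Add(236570, -150046), Add(-253, Add(-160, Mul(-1, 21)))) = Mul(86524, Add(-253, Add(-160, -21))) = Mul(86524, Add(-253, -181)) = Mul(86524, -434) = -37551416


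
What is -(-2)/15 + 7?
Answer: 107/15 ≈ 7.1333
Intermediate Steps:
-(-2)/15 + 7 = -1*(-2/15) + 7 = 2/15 + 7 = 107/15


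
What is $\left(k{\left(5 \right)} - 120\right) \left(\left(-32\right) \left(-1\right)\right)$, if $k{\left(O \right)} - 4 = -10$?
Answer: $-4032$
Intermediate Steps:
$k{\left(O \right)} = -6$ ($k{\left(O \right)} = 4 - 10 = -6$)
$\left(k{\left(5 \right)} - 120\right) \left(\left(-32\right) \left(-1\right)\right) = \left(-6 - 120\right) \left(\left(-32\right) \left(-1\right)\right) = \left(-126\right) 32 = -4032$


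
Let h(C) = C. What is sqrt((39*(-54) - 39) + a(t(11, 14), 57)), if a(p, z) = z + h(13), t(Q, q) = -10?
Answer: 5*I*sqrt(83) ≈ 45.552*I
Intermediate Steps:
a(p, z) = 13 + z (a(p, z) = z + 13 = 13 + z)
sqrt((39*(-54) - 39) + a(t(11, 14), 57)) = sqrt((39*(-54) - 39) + (13 + 57)) = sqrt((-2106 - 39) + 70) = sqrt(-2145 + 70) = sqrt(-2075) = 5*I*sqrt(83)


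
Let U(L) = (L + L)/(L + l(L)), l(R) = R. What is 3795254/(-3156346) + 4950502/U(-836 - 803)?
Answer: 7812746695219/1578173 ≈ 4.9505e+6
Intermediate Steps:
U(L) = 1 (U(L) = (L + L)/(L + L) = (2*L)/((2*L)) = (2*L)*(1/(2*L)) = 1)
3795254/(-3156346) + 4950502/U(-836 - 803) = 3795254/(-3156346) + 4950502/1 = 3795254*(-1/3156346) + 4950502*1 = -1897627/1578173 + 4950502 = 7812746695219/1578173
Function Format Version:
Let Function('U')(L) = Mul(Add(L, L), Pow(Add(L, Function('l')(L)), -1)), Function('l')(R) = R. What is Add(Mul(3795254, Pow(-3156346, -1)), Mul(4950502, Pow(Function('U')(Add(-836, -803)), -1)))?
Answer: Rational(7812746695219, 1578173) ≈ 4.9505e+6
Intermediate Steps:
Function('U')(L) = 1 (Function('U')(L) = Mul(Add(L, L), Pow(Add(L, L), -1)) = Mul(Mul(2, L), Pow(Mul(2, L), -1)) = Mul(Mul(2, L), Mul(Rational(1, 2), Pow(L, -1))) = 1)
Add(Mul(3795254, Pow(-3156346, -1)), Mul(4950502, Pow(Function('U')(Add(-836, -803)), -1))) = Add(Mul(3795254, Pow(-3156346, -1)), Mul(4950502, Pow(1, -1))) = Add(Mul(3795254, Rational(-1, 3156346)), Mul(4950502, 1)) = Add(Rational(-1897627, 1578173), 4950502) = Rational(7812746695219, 1578173)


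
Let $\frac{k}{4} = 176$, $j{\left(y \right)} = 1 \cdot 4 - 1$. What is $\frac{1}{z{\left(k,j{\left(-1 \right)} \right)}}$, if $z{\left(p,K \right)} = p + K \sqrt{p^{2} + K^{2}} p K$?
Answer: $- \frac{1}{28262519296} + \frac{225 \sqrt{793}}{28262519296} \approx 2.2415 \cdot 10^{-7}$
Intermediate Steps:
$j{\left(y \right)} = 3$ ($j{\left(y \right)} = 4 - 1 = 3$)
$k = 704$ ($k = 4 \cdot 176 = 704$)
$z{\left(p,K \right)} = p + p K^{2} \sqrt{K^{2} + p^{2}}$ ($z{\left(p,K \right)} = p + K \sqrt{K^{2} + p^{2}} p K = p + K p \sqrt{K^{2} + p^{2}} K = p + K K p \sqrt{K^{2} + p^{2}} = p + p K^{2} \sqrt{K^{2} + p^{2}}$)
$\frac{1}{z{\left(k,j{\left(-1 \right)} \right)}} = \frac{1}{704 \left(1 + 3^{2} \sqrt{3^{2} + 704^{2}}\right)} = \frac{1}{704 \left(1 + 9 \sqrt{9 + 495616}\right)} = \frac{1}{704 \left(1 + 9 \sqrt{495625}\right)} = \frac{1}{704 \left(1 + 9 \cdot 25 \sqrt{793}\right)} = \frac{1}{704 \left(1 + 225 \sqrt{793}\right)} = \frac{1}{704 + 158400 \sqrt{793}}$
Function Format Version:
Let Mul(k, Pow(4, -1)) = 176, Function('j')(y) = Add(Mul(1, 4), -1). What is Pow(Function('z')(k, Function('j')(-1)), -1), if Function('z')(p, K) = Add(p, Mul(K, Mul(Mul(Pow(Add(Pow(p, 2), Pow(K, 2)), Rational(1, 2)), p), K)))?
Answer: Add(Rational(-1, 28262519296), Mul(Rational(225, 28262519296), Pow(793, Rational(1, 2)))) ≈ 2.2415e-7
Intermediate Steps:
Function('j')(y) = 3 (Function('j')(y) = Add(4, -1) = 3)
k = 704 (k = Mul(4, 176) = 704)
Function('z')(p, K) = Add(p, Mul(p, Pow(K, 2), Pow(Add(Pow(K, 2), Pow(p, 2)), Rational(1, 2)))) (Function('z')(p, K) = Add(p, Mul(K, Mul(Mul(Pow(Add(Pow(K, 2), Pow(p, 2)), Rational(1, 2)), p), K))) = Add(p, Mul(K, Mul(Mul(p, Pow(Add(Pow(K, 2), Pow(p, 2)), Rational(1, 2))), K))) = Add(p, Mul(K, Mul(K, p, Pow(Add(Pow(K, 2), Pow(p, 2)), Rational(1, 2))))) = Add(p, Mul(p, Pow(K, 2), Pow(Add(Pow(K, 2), Pow(p, 2)), Rational(1, 2)))))
Pow(Function('z')(k, Function('j')(-1)), -1) = Pow(Mul(704, Add(1, Mul(Pow(3, 2), Pow(Add(Pow(3, 2), Pow(704, 2)), Rational(1, 2))))), -1) = Pow(Mul(704, Add(1, Mul(9, Pow(Add(9, 495616), Rational(1, 2))))), -1) = Pow(Mul(704, Add(1, Mul(9, Pow(495625, Rational(1, 2))))), -1) = Pow(Mul(704, Add(1, Mul(9, Mul(25, Pow(793, Rational(1, 2)))))), -1) = Pow(Mul(704, Add(1, Mul(225, Pow(793, Rational(1, 2))))), -1) = Pow(Add(704, Mul(158400, Pow(793, Rational(1, 2)))), -1)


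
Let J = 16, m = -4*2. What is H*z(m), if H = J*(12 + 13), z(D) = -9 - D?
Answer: -400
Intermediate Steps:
m = -8
H = 400 (H = 16*(12 + 13) = 16*25 = 400)
H*z(m) = 400*(-9 - 1*(-8)) = 400*(-9 + 8) = 400*(-1) = -400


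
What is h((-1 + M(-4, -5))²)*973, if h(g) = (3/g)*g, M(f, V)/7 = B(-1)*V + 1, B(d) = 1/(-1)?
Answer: 2919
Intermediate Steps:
B(d) = -1
M(f, V) = 7 - 7*V (M(f, V) = 7*(-V + 1) = 7*(1 - V) = 7 - 7*V)
h(g) = 3
h((-1 + M(-4, -5))²)*973 = 3*973 = 2919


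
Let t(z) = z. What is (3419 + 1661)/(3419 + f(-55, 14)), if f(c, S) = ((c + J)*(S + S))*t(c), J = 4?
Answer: 5080/81959 ≈ 0.061982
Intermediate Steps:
f(c, S) = 2*S*c*(4 + c) (f(c, S) = ((c + 4)*(S + S))*c = ((4 + c)*(2*S))*c = (2*S*(4 + c))*c = 2*S*c*(4 + c))
(3419 + 1661)/(3419 + f(-55, 14)) = (3419 + 1661)/(3419 + 2*14*(-55)*(4 - 55)) = 5080/(3419 + 2*14*(-55)*(-51)) = 5080/(3419 + 78540) = 5080/81959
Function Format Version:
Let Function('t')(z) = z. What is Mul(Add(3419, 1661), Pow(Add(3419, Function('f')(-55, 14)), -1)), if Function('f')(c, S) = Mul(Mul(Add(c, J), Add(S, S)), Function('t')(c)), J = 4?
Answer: Rational(5080, 81959) ≈ 0.061982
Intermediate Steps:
Function('f')(c, S) = Mul(2, S, c, Add(4, c)) (Function('f')(c, S) = Mul(Mul(Add(c, 4), Add(S, S)), c) = Mul(Mul(Add(4, c), Mul(2, S)), c) = Mul(Mul(2, S, Add(4, c)), c) = Mul(2, S, c, Add(4, c)))
Mul(Add(3419, 1661), Pow(Add(3419, Function('f')(-55, 14)), -1)) = Mul(Add(3419, 1661), Pow(Add(3419, Mul(2, 14, -55, Add(4, -55))), -1)) = Mul(5080, Pow(Add(3419, Mul(2, 14, -55, -51)), -1)) = Mul(5080, Pow(Add(3419, 78540), -1)) = Mul(5080, Pow(81959, -1)) = Mul(5080, Rational(1, 81959)) = Rational(5080, 81959)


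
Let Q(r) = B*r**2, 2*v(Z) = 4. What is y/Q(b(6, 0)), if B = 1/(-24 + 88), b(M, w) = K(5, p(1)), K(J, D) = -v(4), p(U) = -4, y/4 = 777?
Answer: 49728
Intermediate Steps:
y = 3108 (y = 4*777 = 3108)
v(Z) = 2 (v(Z) = (1/2)*4 = 2)
K(J, D) = -2 (K(J, D) = -1*2 = -2)
b(M, w) = -2
B = 1/64 ≈ 0.015625
Q(r) = r**2/64
y/Q(b(6, 0)) = 3108/(((1/64)*(-2)**2)) = 3108/(((1/64)*4)) = 3108/(1/16) = 3108*16 = 49728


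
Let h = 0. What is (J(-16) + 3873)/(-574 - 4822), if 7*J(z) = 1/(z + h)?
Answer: -433775/604352 ≈ -0.71775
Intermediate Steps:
J(z) = 1/(7*z) (J(z) = 1/(7*(z + 0)) = 1/(7*z))
(J(-16) + 3873)/(-574 - 4822) = ((⅐)/(-16) + 3873)/(-574 - 4822) = ((⅐)*(-1/16) + 3873)/(-5396) = (-1/112 + 3873)*(-1/5396) = (433775/112)*(-1/5396) = -433775/604352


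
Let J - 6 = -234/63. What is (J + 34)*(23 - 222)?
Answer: -50546/7 ≈ -7220.9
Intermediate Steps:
J = 16/7 (J = 6 - 234/63 = 6 - 234*1/63 = 6 - 26/7 = 16/7 ≈ 2.2857)
(J + 34)*(23 - 222) = (16/7 + 34)*(23 - 222) = (254/7)*(-199) = -50546/7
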